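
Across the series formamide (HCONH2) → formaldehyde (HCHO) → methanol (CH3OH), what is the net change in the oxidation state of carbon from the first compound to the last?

-4

Carbon oxidation states along the series — formamide: +2, formaldehyde: 0, methanol: -2.
Net change = -2 − (+2) = -4.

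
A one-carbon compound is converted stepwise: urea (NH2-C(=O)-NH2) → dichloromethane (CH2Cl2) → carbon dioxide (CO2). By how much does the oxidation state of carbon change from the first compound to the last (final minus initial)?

0

Carbon oxidation states along the series — urea: +4, dichloromethane: 0, carbon dioxide: +4.
Net change = +4 − (+4) = 0.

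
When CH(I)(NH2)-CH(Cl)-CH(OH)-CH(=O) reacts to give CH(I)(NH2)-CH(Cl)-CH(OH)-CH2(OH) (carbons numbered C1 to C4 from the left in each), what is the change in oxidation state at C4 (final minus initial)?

-2

Before: C4 has 1 bond to C, 1 bond to H, 2 bonds to O → oxidation state +1.
After: C4 has 1 bond to C, 2 bonds to H, 1 bond to O → oxidation state -1.
Δ = -1 − (+1) = -2, so this is a reduction at C4.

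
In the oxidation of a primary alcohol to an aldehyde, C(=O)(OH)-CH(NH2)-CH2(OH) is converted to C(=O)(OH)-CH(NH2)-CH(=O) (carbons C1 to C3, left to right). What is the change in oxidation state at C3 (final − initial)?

Before: C3 has 1 bond to C, 2 bonds to H, 1 bond to O → oxidation state -1.
After: C3 has 1 bond to C, 1 bond to H, 2 bonds to O → oxidation state +1.
Δ = +1 − (-1) = +2, so this is an oxidation at C3.

+2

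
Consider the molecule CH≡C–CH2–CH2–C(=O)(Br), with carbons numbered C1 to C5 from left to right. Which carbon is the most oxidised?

C5

Bonds to more-electronegative neighbours contribute +1 each, bonds to H or metals contribute −1 each, and C–C bonds contribute 0. Tallying each carbon:
C1: 3C, 1H → 0 − 1 = -1
C2: 4C → 0 = 0
C3: 2C, 2H → 0 − 2 = -2
C4: 2C, 2H → 0 − 2 = -2
C5: 1C, 2O, 1Br → 0 + 2 + 1 = +3
The most oxidised carbon is C5 at +3.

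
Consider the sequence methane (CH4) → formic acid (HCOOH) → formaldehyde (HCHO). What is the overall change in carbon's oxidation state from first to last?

Carbon oxidation states along the series — methane: -4, formic acid: +2, formaldehyde: 0.
Net change = 0 − (-4) = +4.

+4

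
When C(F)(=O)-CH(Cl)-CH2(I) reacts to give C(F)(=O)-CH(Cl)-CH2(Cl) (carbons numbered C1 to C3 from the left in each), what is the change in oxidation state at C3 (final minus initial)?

Before: C3 has 1 bond to C, 2 bonds to H, 1 bond to I → oxidation state -1.
After: C3 has 1 bond to C, 2 bonds to H, 1 bond to Cl → oxidation state -1.
Δ = -1 − (-1) = 0, so no net redox change at C3.

0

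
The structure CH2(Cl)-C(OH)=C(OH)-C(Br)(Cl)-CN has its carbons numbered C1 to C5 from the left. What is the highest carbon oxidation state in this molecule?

+3

Tallying each carbon's bonds:
C1: 1C, 2H, 1Cl → 0 − 2 + 1 = -1
C2: 3C, 1O → 0 + 1 = +1
C3: 3C, 1O → 0 + 1 = +1
C4: 2C, 1Cl, 1Br → 0 + 1 + 1 = +2
C5: 1C, 3N → 0 + 3 = +3
The highest value is +3.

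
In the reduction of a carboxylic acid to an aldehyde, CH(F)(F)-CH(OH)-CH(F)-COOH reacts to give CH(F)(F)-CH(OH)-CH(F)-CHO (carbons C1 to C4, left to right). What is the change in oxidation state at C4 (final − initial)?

-2

Before: C4 has 1 bond to C, 3 bonds to O → oxidation state +3.
After: C4 has 1 bond to C, 1 bond to H, 2 bonds to O → oxidation state +1.
Δ = +1 − (+3) = -2, so this is a reduction at C4.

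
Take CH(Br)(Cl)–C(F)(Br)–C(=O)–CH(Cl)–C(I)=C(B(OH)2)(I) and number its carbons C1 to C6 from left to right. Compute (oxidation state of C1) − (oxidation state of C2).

C1: 1C, 1H, 1Cl, 1Br → 0 − 1 + 1 + 1 = +1
C2: 2C, 1F, 1Br → 0 + 1 + 1 = +2
Difference: +1 − (+2) = -1.

-1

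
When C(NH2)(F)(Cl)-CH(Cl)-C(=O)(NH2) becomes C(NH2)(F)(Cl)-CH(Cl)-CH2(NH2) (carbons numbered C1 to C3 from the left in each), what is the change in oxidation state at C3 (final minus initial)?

Before: C3 has 1 bond to C, 2 bonds to O, 1 bond to N → oxidation state +3.
After: C3 has 1 bond to C, 2 bonds to H, 1 bond to N → oxidation state -1.
Δ = -1 − (+3) = -4, so this is a reduction at C3.

-4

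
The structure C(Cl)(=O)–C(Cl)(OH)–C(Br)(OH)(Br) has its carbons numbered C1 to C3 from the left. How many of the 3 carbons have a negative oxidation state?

0

Count +1 for every bond to an atom more electronegative than carbon and −1 for every bond to one less electronegative; C–C bonds are 0. Tallying each carbon:
C1: 1C, 2O, 1Cl → 0 + 2 + 1 = +3
C2: 2C, 1O, 1Cl → 0 + 1 + 1 = +2
C3: 1C, 1O, 2Br → 0 + 1 + 2 = +3
0 carbons meet the condition.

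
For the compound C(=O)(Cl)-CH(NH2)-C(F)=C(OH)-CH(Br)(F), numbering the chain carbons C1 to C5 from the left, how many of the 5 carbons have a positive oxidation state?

Tallying each carbon's bonds:
C1: 1C, 2O, 1Cl → 0 + 2 + 1 = +3
C2: 2C, 1H, 1N → 0 − 1 + 1 = 0
C3: 3C, 1F → 0 + 1 = +1
C4: 3C, 1O → 0 + 1 = +1
C5: 1C, 1H, 1F, 1Br → 0 − 1 + 1 + 1 = +1
4 carbons (C1, C3, C4, C5) meet the condition.

4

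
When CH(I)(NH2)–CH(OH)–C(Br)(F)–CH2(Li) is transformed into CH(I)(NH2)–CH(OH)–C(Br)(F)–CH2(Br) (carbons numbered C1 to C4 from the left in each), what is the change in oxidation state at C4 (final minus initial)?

Before: C4 has 1 bond to C, 2 bonds to H, 1 bond to Li → oxidation state -3.
After: C4 has 1 bond to C, 2 bonds to H, 1 bond to Br → oxidation state -1.
Δ = -1 − (-3) = +2, so this is an oxidation at C4.

+2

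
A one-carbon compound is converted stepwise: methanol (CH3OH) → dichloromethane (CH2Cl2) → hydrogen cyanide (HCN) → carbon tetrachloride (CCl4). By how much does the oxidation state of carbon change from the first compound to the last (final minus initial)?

Carbon oxidation states along the series — methanol: -2, dichloromethane: 0, hydrogen cyanide: +2, carbon tetrachloride: +4.
Net change = +4 − (-2) = +6.

+6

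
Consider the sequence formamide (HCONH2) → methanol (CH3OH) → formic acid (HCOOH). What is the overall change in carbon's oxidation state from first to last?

Carbon oxidation states along the series — formamide: +2, methanol: -2, formic acid: +2.
Net change = +2 − (+2) = 0.

0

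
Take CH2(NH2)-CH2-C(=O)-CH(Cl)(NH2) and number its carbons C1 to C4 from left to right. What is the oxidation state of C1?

Count +1 for every bond to an atom more electronegative than carbon and −1 for every bond to one less electronegative; C–C bonds are 0.
C1 has one bond to C (0), one bond to N (+1), one bond to H (-1), one bond to H (-1).
Oxidation state = 0 + 1 − 1 − 1 = -1.

-1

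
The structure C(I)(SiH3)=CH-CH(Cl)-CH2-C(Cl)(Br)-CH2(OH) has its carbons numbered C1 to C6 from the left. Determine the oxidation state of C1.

0

Bonds to more-electronegative neighbours contribute +1 each, bonds to H or metals contribute −1 each, and C–C bonds contribute 0.
C1 has a double bond to C (2×0 = 0), one bond to I (+1), one bond to Si (-1).
Oxidation state = 0 + 1 − 1 = 0.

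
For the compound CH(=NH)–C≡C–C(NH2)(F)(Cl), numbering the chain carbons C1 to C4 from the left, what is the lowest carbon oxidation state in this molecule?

0

Each bond to a more electronegative atom (O, N, halogen) counts +1, each bond to a less electronegative atom (H, metal, B, Si) counts −1, and each C–C bond counts 0. Tallying each carbon:
C1: 1C, 1H, 2N → 0 − 1 + 2 = +1
C2: 4C → 0 = 0
C3: 4C → 0 = 0
C4: 1C, 1N, 1F, 1Cl → 0 + 1 + 1 + 1 = +3
The lowest value is 0.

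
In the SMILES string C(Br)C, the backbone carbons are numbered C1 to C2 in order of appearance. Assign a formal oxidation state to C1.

C1 has one bond to C (0), one bond to H (-1), one bond to H (-1), one bond to Br (+1).
Oxidation state = 0 − 1 − 1 + 1 = -1.

-1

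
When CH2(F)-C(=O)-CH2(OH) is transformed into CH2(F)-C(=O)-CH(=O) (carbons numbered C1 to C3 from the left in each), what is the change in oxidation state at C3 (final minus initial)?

Before: C3 has 1 bond to C, 2 bonds to H, 1 bond to O → oxidation state -1.
After: C3 has 1 bond to C, 1 bond to H, 2 bonds to O → oxidation state +1.
Δ = +1 − (-1) = +2, so this is an oxidation at C3.

+2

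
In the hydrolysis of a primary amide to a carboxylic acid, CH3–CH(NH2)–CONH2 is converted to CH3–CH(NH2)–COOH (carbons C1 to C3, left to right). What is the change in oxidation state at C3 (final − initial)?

Before: C3 has 1 bond to C, 2 bonds to O, 1 bond to N → oxidation state +3.
After: C3 has 1 bond to C, 3 bonds to O → oxidation state +3.
Δ = +3 − (+3) = 0, so no net redox change at C3.

0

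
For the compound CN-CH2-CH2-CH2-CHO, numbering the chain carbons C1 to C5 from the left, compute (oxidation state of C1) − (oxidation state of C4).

+5

C1: 1C, 3N → 0 + 3 = +3
C4: 2C, 2H → 0 − 2 = -2
Difference: +3 − (-2) = +5.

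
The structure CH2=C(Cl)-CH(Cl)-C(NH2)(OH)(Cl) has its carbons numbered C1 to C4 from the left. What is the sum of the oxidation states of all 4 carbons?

+2

Tallying each carbon's bonds:
C1: 2C, 2H → 0 − 2 = -2
C2: 3C, 1Cl → 0 + 1 = +1
C3: 2C, 1H, 1Cl → 0 − 1 + 1 = 0
C4: 1C, 1O, 1N, 1Cl → 0 + 1 + 1 + 1 = +3
Sum = -2 + 1 + 0 + 3 = +2.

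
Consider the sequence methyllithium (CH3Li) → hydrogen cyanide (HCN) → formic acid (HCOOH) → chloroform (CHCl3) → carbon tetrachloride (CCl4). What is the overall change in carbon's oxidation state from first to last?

+8

Carbon oxidation states along the series — methyllithium: -4, hydrogen cyanide: +2, formic acid: +2, chloroform: +2, carbon tetrachloride: +4.
Net change = +4 − (-4) = +8.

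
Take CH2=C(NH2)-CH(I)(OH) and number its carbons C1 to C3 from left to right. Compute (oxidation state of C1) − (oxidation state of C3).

C1: 2C, 2H → 0 − 2 = -2
C3: 1C, 1H, 1O, 1I → 0 − 1 + 1 + 1 = +1
Difference: -2 − (+1) = -3.

-3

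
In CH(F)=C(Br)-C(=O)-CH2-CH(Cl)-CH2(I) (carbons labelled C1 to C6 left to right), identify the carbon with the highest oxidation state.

Each bond to a more electronegative atom (O, N, halogen) counts +1, each bond to a less electronegative atom (H, metal, B, Si) counts −1, and each C–C bond counts 0. Tallying each carbon:
C1: 2C, 1H, 1F → 0 − 1 + 1 = 0
C2: 3C, 1Br → 0 + 1 = +1
C3: 2C, 2O → 0 + 2 = +2
C4: 2C, 2H → 0 − 2 = -2
C5: 2C, 1H, 1Cl → 0 − 1 + 1 = 0
C6: 1C, 2H, 1I → 0 − 2 + 1 = -1
The most oxidised carbon is C3 at +2.

C3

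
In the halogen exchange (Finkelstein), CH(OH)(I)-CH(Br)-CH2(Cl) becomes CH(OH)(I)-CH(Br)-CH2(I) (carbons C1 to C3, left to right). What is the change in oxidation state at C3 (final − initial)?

0

Before: C3 has 1 bond to C, 2 bonds to H, 1 bond to Cl → oxidation state -1.
After: C3 has 1 bond to C, 2 bonds to H, 1 bond to I → oxidation state -1.
Δ = -1 − (-1) = 0, so no net redox change at C3.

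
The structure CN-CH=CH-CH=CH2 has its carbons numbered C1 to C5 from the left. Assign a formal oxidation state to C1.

C1 has one bond to C (0), a triple bond to N (3×+1 = +3).
Oxidation state = 0 + 3 = +3.

+3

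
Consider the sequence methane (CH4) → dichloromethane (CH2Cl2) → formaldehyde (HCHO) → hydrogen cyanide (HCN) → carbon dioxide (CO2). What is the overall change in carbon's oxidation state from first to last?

+8

Carbon oxidation states along the series — methane: -4, dichloromethane: 0, formaldehyde: 0, hydrogen cyanide: +2, carbon dioxide: +4.
Net change = +4 − (-4) = +8.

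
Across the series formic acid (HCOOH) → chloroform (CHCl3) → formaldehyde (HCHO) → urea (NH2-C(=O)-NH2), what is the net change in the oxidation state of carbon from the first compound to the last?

Carbon oxidation states along the series — formic acid: +2, chloroform: +2, formaldehyde: 0, urea: +4.
Net change = +4 − (+2) = +2.

+2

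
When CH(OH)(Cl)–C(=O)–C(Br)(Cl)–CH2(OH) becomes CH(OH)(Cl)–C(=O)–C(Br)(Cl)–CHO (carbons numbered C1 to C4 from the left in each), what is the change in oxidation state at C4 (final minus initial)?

+2

Before: C4 has 1 bond to C, 2 bonds to H, 1 bond to O → oxidation state -1.
After: C4 has 1 bond to C, 1 bond to H, 2 bonds to O → oxidation state +1.
Δ = +1 − (-1) = +2, so this is an oxidation at C4.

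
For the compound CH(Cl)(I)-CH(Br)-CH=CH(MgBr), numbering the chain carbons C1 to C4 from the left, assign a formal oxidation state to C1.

+1

Bonds to more-electronegative neighbours contribute +1 each, bonds to H or metals contribute −1 each, and C–C bonds contribute 0.
C1 has one bond to C (0), one bond to H (-1), one bond to Cl (+1), one bond to I (+1).
Oxidation state = 0 − 1 + 1 + 1 = +1.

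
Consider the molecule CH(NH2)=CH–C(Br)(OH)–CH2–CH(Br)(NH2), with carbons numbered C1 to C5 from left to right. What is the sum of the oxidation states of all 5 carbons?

Tallying each carbon's bonds:
C1: 2C, 1H, 1N → 0 − 1 + 1 = 0
C2: 3C, 1H → 0 − 1 = -1
C3: 2C, 1O, 1Br → 0 + 1 + 1 = +2
C4: 2C, 2H → 0 − 2 = -2
C5: 1C, 1H, 1N, 1Br → 0 − 1 + 1 + 1 = +1
Sum = 0 − 1 + 2 − 2 + 1 = 0.

0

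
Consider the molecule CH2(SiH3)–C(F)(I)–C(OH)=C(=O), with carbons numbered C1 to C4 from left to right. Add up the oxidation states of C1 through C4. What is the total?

Tallying each carbon's bonds:
C1: 1C, 2H, 1Si → 0 − 2 − 1 = -3
C2: 2C, 1F, 1I → 0 + 1 + 1 = +2
C3: 3C, 1O → 0 + 1 = +1
C4: 2C, 2O → 0 + 2 = +2
Sum = -3 + 2 + 1 + 2 = +2.

+2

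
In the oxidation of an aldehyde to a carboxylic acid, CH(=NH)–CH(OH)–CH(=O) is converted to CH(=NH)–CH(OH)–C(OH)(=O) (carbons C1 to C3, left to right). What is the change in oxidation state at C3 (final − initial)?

Before: C3 has 1 bond to C, 1 bond to H, 2 bonds to O → oxidation state +1.
After: C3 has 1 bond to C, 3 bonds to O → oxidation state +3.
Δ = +3 − (+1) = +2, so this is an oxidation at C3.

+2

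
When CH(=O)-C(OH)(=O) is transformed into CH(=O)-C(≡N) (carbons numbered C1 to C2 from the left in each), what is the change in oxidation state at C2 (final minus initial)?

Before: C2 has 1 bond to C, 3 bonds to O → oxidation state +3.
After: C2 has 1 bond to C, 3 bonds to N → oxidation state +3.
Δ = +3 − (+3) = 0, so no net redox change at C2.

0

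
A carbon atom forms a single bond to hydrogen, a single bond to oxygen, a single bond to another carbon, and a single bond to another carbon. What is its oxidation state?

0

The carbon has one bond to C (0), one bond to C (0), one bond to H (-1), one bond to O (+1).
Oxidation state = 0 + 0 − 1 + 1 = 0.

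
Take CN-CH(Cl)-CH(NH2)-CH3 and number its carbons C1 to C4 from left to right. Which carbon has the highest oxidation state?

Each bond to a more electronegative atom (O, N, halogen) counts +1, each bond to a less electronegative atom (H, metal, B, Si) counts −1, and each C–C bond counts 0. Tallying each carbon:
C1: 1C, 3N → 0 + 3 = +3
C2: 2C, 1H, 1Cl → 0 − 1 + 1 = 0
C3: 2C, 1H, 1N → 0 − 1 + 1 = 0
C4: 1C, 3H → 0 − 3 = -3
The most oxidised carbon is C1 at +3.

C1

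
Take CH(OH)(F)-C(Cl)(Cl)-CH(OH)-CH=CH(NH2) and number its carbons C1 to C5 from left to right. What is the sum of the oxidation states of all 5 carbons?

Assign +1 per bond to O/N/halogen, −1 per bond to H or an electropositive element, and 0 per bond to carbon. Tallying each carbon:
C1: 1C, 1H, 1O, 1F → 0 − 1 + 1 + 1 = +1
C2: 2C, 2Cl → 0 + 2 = +2
C3: 2C, 1H, 1O → 0 − 1 + 1 = 0
C4: 3C, 1H → 0 − 1 = -1
C5: 2C, 1H, 1N → 0 − 1 + 1 = 0
Sum = +1 + 2 + 0 − 1 + 0 = +2.

+2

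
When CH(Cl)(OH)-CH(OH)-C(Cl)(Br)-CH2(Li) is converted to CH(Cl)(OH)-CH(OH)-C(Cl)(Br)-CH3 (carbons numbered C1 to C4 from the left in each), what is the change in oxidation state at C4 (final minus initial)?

0

Before: C4 has 1 bond to C, 2 bonds to H, 1 bond to Li → oxidation state -3.
After: C4 has 1 bond to C, 3 bonds to H → oxidation state -3.
Δ = -3 − (-3) = 0, so no net redox change at C4.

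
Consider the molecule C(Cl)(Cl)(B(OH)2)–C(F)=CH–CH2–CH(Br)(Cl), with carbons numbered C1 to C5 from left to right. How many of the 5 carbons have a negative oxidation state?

2

Each bond to a more electronegative atom (O, N, halogen) counts +1, each bond to a less electronegative atom (H, metal, B, Si) counts −1, and each C–C bond counts 0. Tallying each carbon:
C1: 1C, 2Cl, 1B → 0 + 2 − 1 = +1
C2: 3C, 1F → 0 + 1 = +1
C3: 3C, 1H → 0 − 1 = -1
C4: 2C, 2H → 0 − 2 = -2
C5: 1C, 1H, 1Cl, 1Br → 0 − 1 + 1 + 1 = +1
2 carbons (C3, C4) meet the condition.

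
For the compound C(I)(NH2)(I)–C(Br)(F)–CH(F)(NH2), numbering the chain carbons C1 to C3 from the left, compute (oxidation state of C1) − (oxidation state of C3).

C1: 1C, 1N, 2I → 0 + 1 + 2 = +3
C3: 1C, 1H, 1N, 1F → 0 − 1 + 1 + 1 = +1
Difference: +3 − (+1) = +2.

+2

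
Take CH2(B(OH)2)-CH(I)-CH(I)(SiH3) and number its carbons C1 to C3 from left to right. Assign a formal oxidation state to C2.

Assign +1 per bond to O/N/halogen, −1 per bond to H or an electropositive element, and 0 per bond to carbon.
C2 has one bond to C (0), one bond to C (0), one bond to H (-1), one bond to I (+1).
Oxidation state = 0 + 0 − 1 + 1 = 0.

0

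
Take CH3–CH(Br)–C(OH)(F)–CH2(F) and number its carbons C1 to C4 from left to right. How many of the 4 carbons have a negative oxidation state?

2

Assign +1 per bond to O/N/halogen, −1 per bond to H or an electropositive element, and 0 per bond to carbon. Tallying each carbon:
C1: 1C, 3H → 0 − 3 = -3
C2: 2C, 1H, 1Br → 0 − 1 + 1 = 0
C3: 2C, 1O, 1F → 0 + 1 + 1 = +2
C4: 1C, 2H, 1F → 0 − 2 + 1 = -1
2 carbons (C1, C4) meet the condition.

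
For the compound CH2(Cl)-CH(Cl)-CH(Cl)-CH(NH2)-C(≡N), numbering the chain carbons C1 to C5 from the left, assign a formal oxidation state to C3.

C3 has one bond to C (0), one bond to C (0), one bond to H (-1), one bond to Cl (+1).
Oxidation state = 0 + 0 − 1 + 1 = 0.

0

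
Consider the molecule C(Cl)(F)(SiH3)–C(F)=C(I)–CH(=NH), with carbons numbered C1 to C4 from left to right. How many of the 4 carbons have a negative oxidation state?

Tallying each carbon's bonds:
C1: 1C, 1F, 1Cl, 1Si → 0 + 1 + 1 − 1 = +1
C2: 3C, 1F → 0 + 1 = +1
C3: 3C, 1I → 0 + 1 = +1
C4: 1C, 1H, 2N → 0 − 1 + 2 = +1
0 carbons meet the condition.

0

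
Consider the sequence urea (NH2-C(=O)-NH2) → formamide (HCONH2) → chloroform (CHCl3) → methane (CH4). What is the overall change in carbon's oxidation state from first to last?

-8

Carbon oxidation states along the series — urea: +4, formamide: +2, chloroform: +2, methane: -4.
Net change = -4 − (+4) = -8.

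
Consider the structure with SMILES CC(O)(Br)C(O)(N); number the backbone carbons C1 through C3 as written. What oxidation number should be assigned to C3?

Each bond to a more electronegative atom (O, N, halogen) counts +1, each bond to a less electronegative atom (H, metal, B, Si) counts −1, and each C–C bond counts 0.
C3 has one bond to C (0), one bond to O (+1), one bond to H (-1), one bond to N (+1).
Oxidation state = 0 + 1 − 1 + 1 = +1.

+1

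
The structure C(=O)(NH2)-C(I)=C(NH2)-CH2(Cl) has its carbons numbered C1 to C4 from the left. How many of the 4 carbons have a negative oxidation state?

1

Tallying each carbon's bonds:
C1: 1C, 2O, 1N → 0 + 2 + 1 = +3
C2: 3C, 1I → 0 + 1 = +1
C3: 3C, 1N → 0 + 1 = +1
C4: 1C, 2H, 1Cl → 0 − 2 + 1 = -1
1 carbon (C4) meets the condition.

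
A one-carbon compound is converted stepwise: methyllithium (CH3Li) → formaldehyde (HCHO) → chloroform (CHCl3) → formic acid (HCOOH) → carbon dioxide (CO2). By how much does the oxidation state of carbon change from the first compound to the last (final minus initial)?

+8

Carbon oxidation states along the series — methyllithium: -4, formaldehyde: 0, chloroform: +2, formic acid: +2, carbon dioxide: +4.
Net change = +4 − (-4) = +8.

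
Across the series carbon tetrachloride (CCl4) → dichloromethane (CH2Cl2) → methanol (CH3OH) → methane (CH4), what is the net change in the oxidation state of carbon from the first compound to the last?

Carbon oxidation states along the series — carbon tetrachloride: +4, dichloromethane: 0, methanol: -2, methane: -4.
Net change = -4 − (+4) = -8.

-8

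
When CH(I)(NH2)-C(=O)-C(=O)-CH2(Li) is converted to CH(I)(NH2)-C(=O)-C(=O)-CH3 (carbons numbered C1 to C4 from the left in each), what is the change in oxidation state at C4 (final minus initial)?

Before: C4 has 1 bond to C, 2 bonds to H, 1 bond to Li → oxidation state -3.
After: C4 has 1 bond to C, 3 bonds to H → oxidation state -3.
Δ = -3 − (-3) = 0, so no net redox change at C4.

0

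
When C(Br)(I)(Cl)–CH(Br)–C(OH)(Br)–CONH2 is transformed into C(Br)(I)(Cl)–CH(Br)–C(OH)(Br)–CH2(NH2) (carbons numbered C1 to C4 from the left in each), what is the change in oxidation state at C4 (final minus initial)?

Before: C4 has 1 bond to C, 2 bonds to O, 1 bond to N → oxidation state +3.
After: C4 has 1 bond to C, 2 bonds to H, 1 bond to N → oxidation state -1.
Δ = -1 − (+3) = -4, so this is a reduction at C4.

-4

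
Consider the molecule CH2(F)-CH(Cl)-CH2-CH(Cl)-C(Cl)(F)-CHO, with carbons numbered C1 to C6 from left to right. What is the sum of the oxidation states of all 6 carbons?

Tallying each carbon's bonds:
C1: 1C, 2H, 1F → 0 − 2 + 1 = -1
C2: 2C, 1H, 1Cl → 0 − 1 + 1 = 0
C3: 2C, 2H → 0 − 2 = -2
C4: 2C, 1H, 1Cl → 0 − 1 + 1 = 0
C5: 2C, 1F, 1Cl → 0 + 1 + 1 = +2
C6: 1C, 1H, 2O → 0 − 1 + 2 = +1
Sum = -1 + 0 − 2 + 0 + 2 + 1 = 0.

0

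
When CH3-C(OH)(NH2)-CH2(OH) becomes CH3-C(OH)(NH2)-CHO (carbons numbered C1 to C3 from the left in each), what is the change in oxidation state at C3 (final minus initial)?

Before: C3 has 1 bond to C, 2 bonds to H, 1 bond to O → oxidation state -1.
After: C3 has 1 bond to C, 1 bond to H, 2 bonds to O → oxidation state +1.
Δ = +1 − (-1) = +2, so this is an oxidation at C3.

+2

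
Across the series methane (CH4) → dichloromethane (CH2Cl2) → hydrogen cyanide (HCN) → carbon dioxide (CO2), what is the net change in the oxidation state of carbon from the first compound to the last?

Carbon oxidation states along the series — methane: -4, dichloromethane: 0, hydrogen cyanide: +2, carbon dioxide: +4.
Net change = +4 − (-4) = +8.

+8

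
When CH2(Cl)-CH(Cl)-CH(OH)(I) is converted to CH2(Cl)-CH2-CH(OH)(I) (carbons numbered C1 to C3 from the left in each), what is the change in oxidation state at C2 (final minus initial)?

Before: C2 has 2 bonds to C, 1 bond to H, 1 bond to Cl → oxidation state 0.
After: C2 has 2 bonds to C, 2 bonds to H → oxidation state -2.
Δ = -2 − (0) = -2, so this is a reduction at C2.

-2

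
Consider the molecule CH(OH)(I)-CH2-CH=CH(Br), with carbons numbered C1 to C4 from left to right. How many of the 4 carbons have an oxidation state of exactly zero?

1

Tallying each carbon's bonds:
C1: 1C, 1H, 1O, 1I → 0 − 1 + 1 + 1 = +1
C2: 2C, 2H → 0 − 2 = -2
C3: 3C, 1H → 0 − 1 = -1
C4: 2C, 1H, 1Br → 0 − 1 + 1 = 0
1 carbon (C4) meets the condition.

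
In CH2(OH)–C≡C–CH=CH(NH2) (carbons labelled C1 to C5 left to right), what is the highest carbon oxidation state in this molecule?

0

Tallying each carbon's bonds:
C1: 1C, 2H, 1O → 0 − 2 + 1 = -1
C2: 4C → 0 = 0
C3: 4C → 0 = 0
C4: 3C, 1H → 0 − 1 = -1
C5: 2C, 1H, 1N → 0 − 1 + 1 = 0
The highest value is 0.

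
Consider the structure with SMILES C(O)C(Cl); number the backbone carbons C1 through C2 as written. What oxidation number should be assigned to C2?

-1

C2 has one bond to C (0), one bond to Cl (+1), one bond to H (-1), one bond to H (-1).
Oxidation state = 0 + 1 − 1 − 1 = -1.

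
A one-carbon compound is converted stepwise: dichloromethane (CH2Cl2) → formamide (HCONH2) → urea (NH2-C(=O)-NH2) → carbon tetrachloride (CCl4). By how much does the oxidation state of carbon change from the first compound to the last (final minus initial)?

Carbon oxidation states along the series — dichloromethane: 0, formamide: +2, urea: +4, carbon tetrachloride: +4.
Net change = +4 − (0) = +4.

+4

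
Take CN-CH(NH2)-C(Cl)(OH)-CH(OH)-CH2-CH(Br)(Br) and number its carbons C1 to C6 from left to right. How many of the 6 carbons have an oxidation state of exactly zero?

2

Tallying each carbon's bonds:
C1: 1C, 3N → 0 + 3 = +3
C2: 2C, 1H, 1N → 0 − 1 + 1 = 0
C3: 2C, 1O, 1Cl → 0 + 1 + 1 = +2
C4: 2C, 1H, 1O → 0 − 1 + 1 = 0
C5: 2C, 2H → 0 − 2 = -2
C6: 1C, 1H, 2Br → 0 − 1 + 2 = +1
2 carbons (C2, C4) meet the condition.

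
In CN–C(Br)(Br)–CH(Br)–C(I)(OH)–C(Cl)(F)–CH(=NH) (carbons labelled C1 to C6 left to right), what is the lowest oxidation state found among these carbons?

Count +1 for every bond to an atom more electronegative than carbon and −1 for every bond to one less electronegative; C–C bonds are 0. Tallying each carbon:
C1: 1C, 3N → 0 + 3 = +3
C2: 2C, 2Br → 0 + 2 = +2
C3: 2C, 1H, 1Br → 0 − 1 + 1 = 0
C4: 2C, 1O, 1I → 0 + 1 + 1 = +2
C5: 2C, 1F, 1Cl → 0 + 1 + 1 = +2
C6: 1C, 1H, 2N → 0 − 1 + 2 = +1
The lowest value is 0.

0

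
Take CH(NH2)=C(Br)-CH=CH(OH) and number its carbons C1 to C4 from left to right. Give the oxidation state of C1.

0

Count +1 for every bond to an atom more electronegative than carbon and −1 for every bond to one less electronegative; C–C bonds are 0.
C1 has a double bond to C (2×0 = 0), one bond to N (+1), one bond to H (-1).
Oxidation state = 0 + 1 − 1 = 0.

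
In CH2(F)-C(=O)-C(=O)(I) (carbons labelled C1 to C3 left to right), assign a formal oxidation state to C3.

+3

Count +1 for every bond to an atom more electronegative than carbon and −1 for every bond to one less electronegative; C–C bonds are 0.
C3 has one bond to C (0), a double bond to O (2×+1 = +2), one bond to I (+1).
Oxidation state = 0 + 2 + 1 = +3.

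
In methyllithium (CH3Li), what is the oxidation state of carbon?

-4

Count +1 for every bond to an atom more electronegative than carbon and −1 for every bond to one less electronegative; C–C bonds are 0.
The carbon has one bond to H (-1), one bond to H (-1), one bond to H (-1), one bond to Li (-1).
Oxidation state = -1 − 1 − 1 − 1 = -4.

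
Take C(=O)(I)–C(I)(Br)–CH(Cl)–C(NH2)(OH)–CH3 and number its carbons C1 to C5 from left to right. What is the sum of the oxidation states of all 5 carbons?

+4

Count +1 for every bond to an atom more electronegative than carbon and −1 for every bond to one less electronegative; C–C bonds are 0. Tallying each carbon:
C1: 1C, 2O, 1I → 0 + 2 + 1 = +3
C2: 2C, 1Br, 1I → 0 + 1 + 1 = +2
C3: 2C, 1H, 1Cl → 0 − 1 + 1 = 0
C4: 2C, 1O, 1N → 0 + 1 + 1 = +2
C5: 1C, 3H → 0 − 3 = -3
Sum = +3 + 2 + 0 + 2 − 3 = +4.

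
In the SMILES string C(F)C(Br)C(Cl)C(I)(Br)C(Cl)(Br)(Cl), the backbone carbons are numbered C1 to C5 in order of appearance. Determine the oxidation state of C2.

C2 has one bond to C (0), one bond to C (0), one bond to H (-1), one bond to Br (+1).
Oxidation state = 0 + 0 − 1 + 1 = 0.

0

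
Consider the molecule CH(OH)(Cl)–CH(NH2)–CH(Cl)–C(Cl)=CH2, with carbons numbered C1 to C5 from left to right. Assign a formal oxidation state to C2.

0

C2 has one bond to C (0), one bond to C (0), one bond to N (+1), one bond to H (-1).
Oxidation state = 0 + 0 + 1 − 1 = 0.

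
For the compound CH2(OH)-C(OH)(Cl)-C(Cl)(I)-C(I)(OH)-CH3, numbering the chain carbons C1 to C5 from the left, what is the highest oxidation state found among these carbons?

+2

Count +1 for every bond to an atom more electronegative than carbon and −1 for every bond to one less electronegative; C–C bonds are 0. Tallying each carbon:
C1: 1C, 2H, 1O → 0 − 2 + 1 = -1
C2: 2C, 1O, 1Cl → 0 + 1 + 1 = +2
C3: 2C, 1Cl, 1I → 0 + 1 + 1 = +2
C4: 2C, 1O, 1I → 0 + 1 + 1 = +2
C5: 1C, 3H → 0 − 3 = -3
The highest value is +2.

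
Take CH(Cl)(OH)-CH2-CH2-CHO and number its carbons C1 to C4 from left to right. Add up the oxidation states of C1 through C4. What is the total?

Tallying each carbon's bonds:
C1: 1C, 1H, 1O, 1Cl → 0 − 1 + 1 + 1 = +1
C2: 2C, 2H → 0 − 2 = -2
C3: 2C, 2H → 0 − 2 = -2
C4: 1C, 1H, 2O → 0 − 1 + 2 = +1
Sum = +1 − 2 − 2 + 1 = -2.

-2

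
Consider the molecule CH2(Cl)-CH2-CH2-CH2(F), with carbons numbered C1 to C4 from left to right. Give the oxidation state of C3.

Bonds to more-electronegative neighbours contribute +1 each, bonds to H or metals contribute −1 each, and C–C bonds contribute 0.
C3 has one bond to C (0), one bond to C (0), one bond to H (-1), one bond to H (-1).
Oxidation state = 0 + 0 − 1 − 1 = -2.

-2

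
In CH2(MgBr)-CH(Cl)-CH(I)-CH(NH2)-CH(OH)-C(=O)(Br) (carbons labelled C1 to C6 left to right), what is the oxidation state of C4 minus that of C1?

+3

C4: 2C, 1H, 1N → 0 − 1 + 1 = 0
C1: 1C, 2H, 1Mg → 0 − 2 − 1 = -3
Difference: 0 − (-3) = +3.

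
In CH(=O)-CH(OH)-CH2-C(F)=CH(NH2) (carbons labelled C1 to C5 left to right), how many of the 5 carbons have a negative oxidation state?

1

Assign +1 per bond to O/N/halogen, −1 per bond to H or an electropositive element, and 0 per bond to carbon. Tallying each carbon:
C1: 1C, 1H, 2O → 0 − 1 + 2 = +1
C2: 2C, 1H, 1O → 0 − 1 + 1 = 0
C3: 2C, 2H → 0 − 2 = -2
C4: 3C, 1F → 0 + 1 = +1
C5: 2C, 1H, 1N → 0 − 1 + 1 = 0
1 carbon (C3) meets the condition.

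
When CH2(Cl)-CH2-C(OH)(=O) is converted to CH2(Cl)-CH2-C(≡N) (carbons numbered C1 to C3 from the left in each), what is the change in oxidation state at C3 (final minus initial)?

Before: C3 has 1 bond to C, 3 bonds to O → oxidation state +3.
After: C3 has 1 bond to C, 3 bonds to N → oxidation state +3.
Δ = +3 − (+3) = 0, so no net redox change at C3.

0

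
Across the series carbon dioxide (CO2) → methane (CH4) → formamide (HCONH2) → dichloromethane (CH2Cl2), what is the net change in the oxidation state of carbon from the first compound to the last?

-4

Carbon oxidation states along the series — carbon dioxide: +4, methane: -4, formamide: +2, dichloromethane: 0.
Net change = 0 − (+4) = -4.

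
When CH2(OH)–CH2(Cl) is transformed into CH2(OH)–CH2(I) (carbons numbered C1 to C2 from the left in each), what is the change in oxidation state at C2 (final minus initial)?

0

Before: C2 has 1 bond to C, 2 bonds to H, 1 bond to Cl → oxidation state -1.
After: C2 has 1 bond to C, 2 bonds to H, 1 bond to I → oxidation state -1.
Δ = -1 − (-1) = 0, so no net redox change at C2.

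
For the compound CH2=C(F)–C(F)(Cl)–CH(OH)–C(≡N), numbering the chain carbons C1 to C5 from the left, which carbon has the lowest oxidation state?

C1

Bonds to more-electronegative neighbours contribute +1 each, bonds to H or metals contribute −1 each, and C–C bonds contribute 0. Tallying each carbon:
C1: 2C, 2H → 0 − 2 = -2
C2: 3C, 1F → 0 + 1 = +1
C3: 2C, 1F, 1Cl → 0 + 1 + 1 = +2
C4: 2C, 1H, 1O → 0 − 1 + 1 = 0
C5: 1C, 3N → 0 + 3 = +3
The most reduced carbon is C1 at -2.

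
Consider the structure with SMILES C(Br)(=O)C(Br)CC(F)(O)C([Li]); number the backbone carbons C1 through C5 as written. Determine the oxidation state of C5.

-3

Count +1 for every bond to an atom more electronegative than carbon and −1 for every bond to one less electronegative; C–C bonds are 0.
C5 has one bond to C (0), one bond to Li (-1), one bond to H (-1), one bond to H (-1).
Oxidation state = 0 − 1 − 1 − 1 = -3.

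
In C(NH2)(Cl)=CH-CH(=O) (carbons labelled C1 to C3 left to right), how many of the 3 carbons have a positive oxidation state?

Tallying each carbon's bonds:
C1: 2C, 1N, 1Cl → 0 + 1 + 1 = +2
C2: 3C, 1H → 0 − 1 = -1
C3: 1C, 1H, 2O → 0 − 1 + 2 = +1
2 carbons (C1, C3) meet the condition.

2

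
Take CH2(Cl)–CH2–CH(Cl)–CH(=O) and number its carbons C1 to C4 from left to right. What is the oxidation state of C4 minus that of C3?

C4: 1C, 1H, 2O → 0 − 1 + 2 = +1
C3: 2C, 1H, 1Cl → 0 − 1 + 1 = 0
Difference: +1 − (0) = +1.

+1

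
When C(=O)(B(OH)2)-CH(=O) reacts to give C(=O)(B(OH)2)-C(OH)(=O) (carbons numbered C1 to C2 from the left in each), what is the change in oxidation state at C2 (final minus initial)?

+2

Before: C2 has 1 bond to C, 1 bond to H, 2 bonds to O → oxidation state +1.
After: C2 has 1 bond to C, 3 bonds to O → oxidation state +3.
Δ = +3 − (+1) = +2, so this is an oxidation at C2.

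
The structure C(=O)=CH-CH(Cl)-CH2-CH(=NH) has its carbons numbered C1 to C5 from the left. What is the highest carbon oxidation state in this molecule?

+2

Bonds to more-electronegative neighbours contribute +1 each, bonds to H or metals contribute −1 each, and C–C bonds contribute 0. Tallying each carbon:
C1: 2C, 2O → 0 + 2 = +2
C2: 3C, 1H → 0 − 1 = -1
C3: 2C, 1H, 1Cl → 0 − 1 + 1 = 0
C4: 2C, 2H → 0 − 2 = -2
C5: 1C, 1H, 2N → 0 − 1 + 2 = +1
The highest value is +2.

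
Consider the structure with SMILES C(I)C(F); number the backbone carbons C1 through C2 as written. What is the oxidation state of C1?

Assign +1 per bond to O/N/halogen, −1 per bond to H or an electropositive element, and 0 per bond to carbon.
C1 has one bond to C (0), one bond to H (-1), one bond to I (+1), one bond to H (-1).
Oxidation state = 0 − 1 + 1 − 1 = -1.

-1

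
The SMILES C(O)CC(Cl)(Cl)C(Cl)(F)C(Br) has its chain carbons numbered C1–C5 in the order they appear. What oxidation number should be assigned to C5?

-1

C5 has one bond to C (0), one bond to Br (+1), one bond to H (-1), one bond to H (-1).
Oxidation state = 0 + 1 − 1 − 1 = -1.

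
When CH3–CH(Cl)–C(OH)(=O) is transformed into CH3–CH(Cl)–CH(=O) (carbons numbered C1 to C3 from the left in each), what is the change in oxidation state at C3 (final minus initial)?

-2

Before: C3 has 1 bond to C, 3 bonds to O → oxidation state +3.
After: C3 has 1 bond to C, 1 bond to H, 2 bonds to O → oxidation state +1.
Δ = +1 − (+3) = -2, so this is a reduction at C3.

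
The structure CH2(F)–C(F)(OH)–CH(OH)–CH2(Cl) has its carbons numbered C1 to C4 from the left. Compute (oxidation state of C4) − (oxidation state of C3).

C4: 1C, 2H, 1Cl → 0 − 2 + 1 = -1
C3: 2C, 1H, 1O → 0 − 1 + 1 = 0
Difference: -1 − (0) = -1.

-1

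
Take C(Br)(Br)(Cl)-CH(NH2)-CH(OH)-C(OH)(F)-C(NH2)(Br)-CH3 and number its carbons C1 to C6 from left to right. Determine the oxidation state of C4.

Each bond to a more electronegative atom (O, N, halogen) counts +1, each bond to a less electronegative atom (H, metal, B, Si) counts −1, and each C–C bond counts 0.
C4 has one bond to C (0), one bond to C (0), one bond to O (+1), one bond to F (+1).
Oxidation state = 0 + 0 + 1 + 1 = +2.

+2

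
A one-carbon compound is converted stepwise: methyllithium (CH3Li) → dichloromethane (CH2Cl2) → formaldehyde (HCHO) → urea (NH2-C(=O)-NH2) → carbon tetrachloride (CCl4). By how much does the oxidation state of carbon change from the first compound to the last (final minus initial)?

+8

Carbon oxidation states along the series — methyllithium: -4, dichloromethane: 0, formaldehyde: 0, urea: +4, carbon tetrachloride: +4.
Net change = +4 − (-4) = +8.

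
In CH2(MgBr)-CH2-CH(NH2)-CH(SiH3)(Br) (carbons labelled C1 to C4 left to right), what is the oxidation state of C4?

-1

Bonds to more-electronegative neighbours contribute +1 each, bonds to H or metals contribute −1 each, and C–C bonds contribute 0.
C4 has one bond to C (0), one bond to Si (-1), one bond to H (-1), one bond to Br (+1).
Oxidation state = 0 − 1 − 1 + 1 = -1.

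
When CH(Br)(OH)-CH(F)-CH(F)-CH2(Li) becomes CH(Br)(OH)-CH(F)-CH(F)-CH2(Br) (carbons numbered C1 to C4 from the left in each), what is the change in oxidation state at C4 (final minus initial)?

+2

Before: C4 has 1 bond to C, 2 bonds to H, 1 bond to Li → oxidation state -3.
After: C4 has 1 bond to C, 2 bonds to H, 1 bond to Br → oxidation state -1.
Δ = -1 − (-3) = +2, so this is an oxidation at C4.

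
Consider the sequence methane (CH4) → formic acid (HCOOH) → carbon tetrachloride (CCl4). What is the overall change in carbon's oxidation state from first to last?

Carbon oxidation states along the series — methane: -4, formic acid: +2, carbon tetrachloride: +4.
Net change = +4 − (-4) = +8.

+8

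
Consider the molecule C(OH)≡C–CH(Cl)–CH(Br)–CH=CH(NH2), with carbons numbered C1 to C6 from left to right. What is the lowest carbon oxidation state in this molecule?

-1

Bonds to more-electronegative neighbours contribute +1 each, bonds to H or metals contribute −1 each, and C–C bonds contribute 0. Tallying each carbon:
C1: 3C, 1O → 0 + 1 = +1
C2: 4C → 0 = 0
C3: 2C, 1H, 1Cl → 0 − 1 + 1 = 0
C4: 2C, 1H, 1Br → 0 − 1 + 1 = 0
C5: 3C, 1H → 0 − 1 = -1
C6: 2C, 1H, 1N → 0 − 1 + 1 = 0
The lowest value is -1.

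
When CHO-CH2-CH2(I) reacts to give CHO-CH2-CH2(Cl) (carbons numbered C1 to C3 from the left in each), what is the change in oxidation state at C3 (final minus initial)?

0

Before: C3 has 1 bond to C, 2 bonds to H, 1 bond to I → oxidation state -1.
After: C3 has 1 bond to C, 2 bonds to H, 1 bond to Cl → oxidation state -1.
Δ = -1 − (-1) = 0, so no net redox change at C3.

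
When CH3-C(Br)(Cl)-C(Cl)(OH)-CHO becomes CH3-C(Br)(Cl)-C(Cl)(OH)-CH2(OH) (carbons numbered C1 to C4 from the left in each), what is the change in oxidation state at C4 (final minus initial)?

Before: C4 has 1 bond to C, 1 bond to H, 2 bonds to O → oxidation state +1.
After: C4 has 1 bond to C, 2 bonds to H, 1 bond to O → oxidation state -1.
Δ = -1 − (+1) = -2, so this is a reduction at C4.

-2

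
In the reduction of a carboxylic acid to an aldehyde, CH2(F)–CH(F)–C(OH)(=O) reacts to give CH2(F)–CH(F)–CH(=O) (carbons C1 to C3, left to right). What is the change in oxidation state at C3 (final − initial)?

Before: C3 has 1 bond to C, 3 bonds to O → oxidation state +3.
After: C3 has 1 bond to C, 1 bond to H, 2 bonds to O → oxidation state +1.
Δ = +1 − (+3) = -2, so this is a reduction at C3.

-2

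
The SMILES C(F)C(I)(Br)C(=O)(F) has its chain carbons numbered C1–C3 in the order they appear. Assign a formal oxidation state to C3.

C3 has one bond to C (0), a double bond to O (2×+1 = +2), one bond to F (+1).
Oxidation state = 0 + 2 + 1 = +3.

+3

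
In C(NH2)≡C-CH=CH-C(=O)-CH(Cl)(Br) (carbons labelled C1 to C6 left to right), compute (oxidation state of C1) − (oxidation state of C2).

C1: 3C, 1N → 0 + 1 = +1
C2: 4C → 0 = 0
Difference: +1 − (0) = +1.

+1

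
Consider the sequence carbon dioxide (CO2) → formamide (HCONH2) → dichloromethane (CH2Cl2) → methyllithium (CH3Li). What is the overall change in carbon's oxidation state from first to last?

-8

Carbon oxidation states along the series — carbon dioxide: +4, formamide: +2, dichloromethane: 0, methyllithium: -4.
Net change = -4 − (+4) = -8.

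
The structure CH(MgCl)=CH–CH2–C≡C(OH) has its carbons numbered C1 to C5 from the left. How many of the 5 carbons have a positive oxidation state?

Tallying each carbon's bonds:
C1: 2C, 1H, 1Mg → 0 − 1 − 1 = -2
C2: 3C, 1H → 0 − 1 = -1
C3: 2C, 2H → 0 − 2 = -2
C4: 4C → 0 = 0
C5: 3C, 1O → 0 + 1 = +1
1 carbon (C5) meets the condition.

1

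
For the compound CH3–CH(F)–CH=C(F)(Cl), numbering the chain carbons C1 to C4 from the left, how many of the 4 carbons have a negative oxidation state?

2

Count +1 for every bond to an atom more electronegative than carbon and −1 for every bond to one less electronegative; C–C bonds are 0. Tallying each carbon:
C1: 1C, 3H → 0 − 3 = -3
C2: 2C, 1H, 1F → 0 − 1 + 1 = 0
C3: 3C, 1H → 0 − 1 = -1
C4: 2C, 1F, 1Cl → 0 + 1 + 1 = +2
2 carbons (C1, C3) meet the condition.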